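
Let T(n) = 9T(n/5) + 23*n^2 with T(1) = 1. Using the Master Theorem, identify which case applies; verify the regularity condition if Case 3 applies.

a=9, b=5, f(n)=23*n^2.
log_5(9) = 1.365 < 2.
f(n) = Omega(n^(1.365+epsilon)) for some epsilon > 0, so Case 3 is the candidate.
Regularity: a*f(n/b) = 9*23*(n/5)^2 = (9/25)*23*n^2 <= c*f(n) with c = 9/25 < 1. Satisfied.
Case 3: T(n) = Theta(n^2).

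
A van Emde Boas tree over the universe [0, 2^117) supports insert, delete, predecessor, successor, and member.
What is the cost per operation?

vEB recursively partitions [0, 166153499473114484112975882535043072) into sqrt(u) clusters of size sqrt(u). Each operation recurses into either one cluster or the summary, never both: T(u) = T(sqrt(u)) + O(1) => T(u) = O(log log u) = O(log 117). This is worst-case, not just amortized.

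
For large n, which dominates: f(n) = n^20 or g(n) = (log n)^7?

f(n) = n^20 grows faster: any positive polynomial dominates any polylog.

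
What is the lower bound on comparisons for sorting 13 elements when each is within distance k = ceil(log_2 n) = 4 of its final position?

Partition the 13 positions into floor(n/k) blocks of k = 4 consecutive positions; any permutation within a block keeps every element within k of its final position, so there are at least (k!)^(n/k) distinguishable inputs. Lower bound: log_2((k!)^(n/k)) = (n/k) * log_2(k!) = Theta(n log k); with k = ceil(log_2 n), this is Omega(n log log n).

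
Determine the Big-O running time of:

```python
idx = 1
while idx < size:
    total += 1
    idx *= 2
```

Time complexity: O(log n).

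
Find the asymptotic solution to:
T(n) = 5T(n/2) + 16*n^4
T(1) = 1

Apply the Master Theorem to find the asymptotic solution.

a=5, b=2, f(n)=16*n^4. log_2(5) = 2.322 < 4. Case 3: T(n) = O(n^4).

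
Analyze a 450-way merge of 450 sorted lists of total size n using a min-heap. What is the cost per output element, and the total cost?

Maintain a min-heap of size 450 holding the current head of each list. Each output step does one extract-min (O(log 450)) and one insert of that list's next element (O(log 450)). Each of the n elements passes through the heap exactly once, so the total cost is O(n log 450), i.e. O(log 450) per output element.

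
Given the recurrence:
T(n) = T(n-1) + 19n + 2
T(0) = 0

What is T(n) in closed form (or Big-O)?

Dominant term in sum is 19*sum(i, i=1..n) = 19*n*(n+1)/2 = O(n^2).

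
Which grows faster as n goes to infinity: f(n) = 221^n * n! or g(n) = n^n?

f(n) = 221^n * n! grows faster: by Stirling n! ~ sqrt(2 pi n)(n/e)^n, so 221^n n! / n^n ~ (221/e)^n sqrt(2 pi n) -> infinity since 221/e > 1.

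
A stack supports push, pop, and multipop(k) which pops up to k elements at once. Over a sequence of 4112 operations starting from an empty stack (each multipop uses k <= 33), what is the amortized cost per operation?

Each element is pushed exactly once and popped at most once (whether by pop or as part of a multipop). So the total number of individual pops over the whole sequence is at most the number of pushes, which is at most 4112. Total work <= 2 * 4112, hence O(1) amortized per operation.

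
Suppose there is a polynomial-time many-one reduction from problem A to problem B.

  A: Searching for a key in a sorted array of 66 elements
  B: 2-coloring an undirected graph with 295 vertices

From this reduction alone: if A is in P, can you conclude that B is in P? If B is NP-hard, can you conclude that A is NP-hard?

A poly-time reduction A <=_p B transfers tractability DOWN (B easy => A easy) and hardness UP (A hard => B hard), not the reverse.
From A in P, the reduction alone does NOT give B in P: any problem in P trivially reduces to SAT, yet SAT is not known to be in P.
From B NP-hard, the reduction alone does NOT give A NP-hard: again, easy problems reduce to hard ones.
(Here in fact A is P and B is P.)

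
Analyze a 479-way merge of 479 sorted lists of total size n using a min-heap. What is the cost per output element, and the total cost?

Maintain a min-heap of size 479 holding the current head of each list. Each output step does one extract-min (O(log 479)) and one insert of that list's next element (O(log 479)). Each of the n elements passes through the heap exactly once, so the total cost is O(n log 479), i.e. O(log 479) per output element.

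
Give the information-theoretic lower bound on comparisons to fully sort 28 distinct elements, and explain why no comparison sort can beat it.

A comparison sort is a binary decision tree whose leaves are the 28! = 304888344611713860501504000000 possible output permutations. A binary tree with L leaves has height >= ceil(log_2(L)). So any comparison sort needs >= ceil(log_2(28!)) = 98 comparisons in the worst case.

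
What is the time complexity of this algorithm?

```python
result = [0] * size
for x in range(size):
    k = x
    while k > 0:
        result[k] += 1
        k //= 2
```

Time complexity: O(n log n).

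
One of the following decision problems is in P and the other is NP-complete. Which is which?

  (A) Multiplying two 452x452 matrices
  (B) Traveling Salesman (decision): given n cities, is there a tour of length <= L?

(A) is P: the schoolbook algorithm runs in O(n^3).
(B) is NP-complete: reduces from Hamiltonian Cycle.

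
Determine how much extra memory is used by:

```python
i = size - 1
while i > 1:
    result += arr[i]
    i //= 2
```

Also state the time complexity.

Space complexity: O(1).
Only a constant amount of auxiliary storage is used; nothing grows with n.
Time complexity: O(log n).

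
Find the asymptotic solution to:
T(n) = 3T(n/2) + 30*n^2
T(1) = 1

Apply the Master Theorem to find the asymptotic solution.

a=3, b=2, f(n)=30*n^2. log_2(3) = 1.585 < 2. Case 3: T(n) = O(n^2).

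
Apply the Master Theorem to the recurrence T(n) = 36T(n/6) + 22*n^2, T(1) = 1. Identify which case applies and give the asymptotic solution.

a=36, b=6, f(n)=22*n^2.
log_6(36) = 2, so n^(log_b(a)) = n^2.
f(n) = Theta(n^2), so Case 2 applies.
T(n) = Theta(n^2 log n).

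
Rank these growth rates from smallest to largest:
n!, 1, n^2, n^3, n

Ordered by growth rate: 1 < n < n^2 < n^3 < n!.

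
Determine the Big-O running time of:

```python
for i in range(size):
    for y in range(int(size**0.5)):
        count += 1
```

Time complexity: O(n * sqrt(n)).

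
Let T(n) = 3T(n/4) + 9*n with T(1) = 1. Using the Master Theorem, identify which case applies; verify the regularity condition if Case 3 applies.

a=3, b=4, f(n)=9*n.
log_4(3) = 0.7925 < 1.
f(n) = Omega(n^(0.7925+epsilon)) for some epsilon > 0, so Case 3 is the candidate.
Regularity: a*f(n/b) = 3*9*(n/4)^1 = (3/4)*9*n^1 <= c*f(n) with c = 3/4 < 1. Satisfied.
Case 3: T(n) = Theta(n).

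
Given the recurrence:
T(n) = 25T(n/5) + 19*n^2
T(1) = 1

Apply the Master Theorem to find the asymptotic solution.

a=25, b=5, f(n)=19*n^2. log_5(25) = 2. Case 2: T(n) = O(n^2 log n).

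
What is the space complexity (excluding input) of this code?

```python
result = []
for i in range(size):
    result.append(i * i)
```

Space complexity: O(n).
Auxiliary storage grows linearly with the input size n in the worst case.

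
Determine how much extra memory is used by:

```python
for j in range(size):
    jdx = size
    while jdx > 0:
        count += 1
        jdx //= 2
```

Space complexity: O(1).
Only a constant amount of auxiliary storage is used; nothing grows with n.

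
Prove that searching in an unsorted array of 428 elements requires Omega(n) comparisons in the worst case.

An adversary can always place the target in the last position checked. Until all 428 positions are examined, the target might be in any unchecked position. Therefore 428 comparisons are necessary.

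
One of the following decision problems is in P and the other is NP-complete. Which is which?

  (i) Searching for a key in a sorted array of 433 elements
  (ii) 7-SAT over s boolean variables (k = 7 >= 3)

(i) is P: binary search runs in O(log n).
(ii) is NP-complete: 3-SAT is NP-complete (Cook-Levin); k-SAT for k>=3 reduces from 3-SAT.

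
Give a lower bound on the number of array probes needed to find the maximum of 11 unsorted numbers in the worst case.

Adversary: any unprobed cell could hold a value larger than everything seen so far. If fewer than 11 cells are probed, the adversary places the max in an unprobed cell. So all 11 cells must be examined; together with 11-1 comparisons this is tight.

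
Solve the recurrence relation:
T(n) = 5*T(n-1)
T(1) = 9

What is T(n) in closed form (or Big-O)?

Each step multiplies by 5. T(n) = T(1)*5^(n-1) = 9*5^(n-1).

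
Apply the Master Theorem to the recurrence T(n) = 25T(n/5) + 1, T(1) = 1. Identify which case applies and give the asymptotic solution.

a=25, b=5, f(n)=1.
log_5(25) = 2 > 0.
Since f(n) = O(n^0) is polynomially smaller than n^2, Case 1 applies.
T(n) = Theta(n^2).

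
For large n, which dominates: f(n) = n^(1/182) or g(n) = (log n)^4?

f(n) = n^(1/182) grows faster: any positive power of n dominates any polylog.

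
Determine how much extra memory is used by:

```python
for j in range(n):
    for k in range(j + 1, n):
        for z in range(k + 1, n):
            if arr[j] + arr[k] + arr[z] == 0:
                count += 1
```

Space complexity: O(1).
Only a constant amount of auxiliary storage is used; nothing grows with n.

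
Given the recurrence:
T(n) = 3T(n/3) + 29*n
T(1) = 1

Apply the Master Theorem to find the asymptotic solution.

a=3, b=3, f(n)=29*n. log_3(3) = 1. Case 2: T(n) = O(n log n).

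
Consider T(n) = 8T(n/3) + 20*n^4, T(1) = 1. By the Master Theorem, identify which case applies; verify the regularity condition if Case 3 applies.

a=8, b=3, f(n)=20*n^4.
log_3(8) = 1.893 < 4.
f(n) = Omega(n^(1.893+epsilon)) for some epsilon > 0, so Case 3 is the candidate.
Regularity: a*f(n/b) = 8*20*(n/3)^4 = (8/81)*20*n^4 <= c*f(n) with c = 8/81 < 1. Satisfied.
Case 3: T(n) = Theta(n^4).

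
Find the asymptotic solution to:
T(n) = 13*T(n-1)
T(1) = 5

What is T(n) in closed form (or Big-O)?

Each step multiplies by 13. T(n) = T(1)*13^(n-1) = 5*13^(n-1).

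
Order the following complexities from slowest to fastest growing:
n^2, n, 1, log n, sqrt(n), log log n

Ordered by growth rate: 1 < log log n < log n < sqrt(n) < n < n^2.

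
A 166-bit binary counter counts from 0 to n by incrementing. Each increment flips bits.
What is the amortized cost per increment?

Bit i flips every 2^i increments. Total flips over n increments: sum_{i=0}^{166} n/2^i < 2n. Amortized cost: 2n/n = O(1).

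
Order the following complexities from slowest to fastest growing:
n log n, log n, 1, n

Ordered by growth rate: 1 < log n < n < n log n.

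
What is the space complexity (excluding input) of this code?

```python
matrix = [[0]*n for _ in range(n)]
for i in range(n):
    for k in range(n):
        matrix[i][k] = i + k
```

Space complexity: O(n^2).
A 2D structure of size n x n is allocated.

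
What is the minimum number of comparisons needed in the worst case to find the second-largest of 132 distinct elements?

Lower bound: finding the max needs 132-1 comparisons. By the adversary weight-doubling argument, the max must personally win >= ceil(log_2(132)) = 8 comparisons; the 2nd-largest is among those 8 losers, needing 8-1 more comparisons. Total >= 132-1 + 8-1 = 138. A balanced knockout tournament achieves this.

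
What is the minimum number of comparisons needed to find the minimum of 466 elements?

Finding the minimum requires 465 comparisons, identical reasoning to finding the maximum. Each comparison eliminates one candidate.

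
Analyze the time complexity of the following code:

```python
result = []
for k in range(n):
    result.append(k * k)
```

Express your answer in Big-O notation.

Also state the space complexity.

Time complexity: O(n).
Space complexity: O(n).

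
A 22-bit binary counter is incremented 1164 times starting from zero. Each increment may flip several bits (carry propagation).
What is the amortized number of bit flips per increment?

Bit i flips on every 2^i-th increment, so over 1164 increments bit i flips floor(1164/2^i) times. Summing over i: total flips < 2 * 1164. Amortized: < 2 = O(1) per increment.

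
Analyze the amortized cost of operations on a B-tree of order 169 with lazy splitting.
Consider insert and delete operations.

In a B-tree of order 169, a node splits when it has 169 keys. With lazy splitting, we use potential Phi = number of full nodes + number of near-empty nodes. Each split costs O(1) but reduces potential. Between splits, at least 84 insertions must occur in that node. Amortized structural cost is O(1) per operation, plus O(log_169 n) traversal.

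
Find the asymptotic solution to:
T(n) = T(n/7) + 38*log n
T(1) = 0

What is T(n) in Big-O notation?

Each of the log_7(n) levels adds O(log n). T(n) = O(log^2 n).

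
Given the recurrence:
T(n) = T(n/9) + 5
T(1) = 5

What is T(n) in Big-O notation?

Each step divides n by 9 and adds 5. After log_9(n) steps, T(n) = O(log n).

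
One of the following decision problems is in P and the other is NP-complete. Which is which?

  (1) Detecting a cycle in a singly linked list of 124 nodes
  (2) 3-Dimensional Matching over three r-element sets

(1) is P: Floyd's tortoise-and-hare runs in O(n) time, O(1) space.
(2) is NP-complete: one of Karp's 21 NP-complete problems.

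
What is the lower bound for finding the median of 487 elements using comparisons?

To find the median of 487 elements, every element must be compared at least once, so the lower bound is Omega(n). The BFPRT algorithm achieves O(n), making this tight.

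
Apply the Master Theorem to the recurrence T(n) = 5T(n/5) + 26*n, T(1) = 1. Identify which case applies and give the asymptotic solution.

a=5, b=5, f(n)=26*n.
log_5(5) = 1, so n^(log_b(a)) = n.
f(n) = Theta(n), so Case 2 applies.
T(n) = Theta(n log n).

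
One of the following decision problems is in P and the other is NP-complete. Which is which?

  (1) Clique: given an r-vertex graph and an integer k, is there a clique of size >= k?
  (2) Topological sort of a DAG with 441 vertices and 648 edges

(1) is NP-complete: complement of Independent Set / Vertex Cover (with k part of the input).
(2) is P: DFS-based topological sort runs in O(V+E).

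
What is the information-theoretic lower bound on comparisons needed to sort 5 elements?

There are 5! = 120 possible orderings. Each comparison gives 1 bit. We need at least ceil(log_2(120)) = 7 comparisons.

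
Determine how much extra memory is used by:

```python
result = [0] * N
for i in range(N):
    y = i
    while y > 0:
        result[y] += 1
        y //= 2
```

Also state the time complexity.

Space complexity: O(n).
Auxiliary storage grows linearly with the input size n in the worst case.
Time complexity: O(n log n).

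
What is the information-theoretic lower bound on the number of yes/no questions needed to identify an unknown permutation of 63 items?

There are 63! = 1982608315404440064116146708361898137544773690227268628106279599612729753600000000000000 permutations. Each yes/no question gives at most 1 bit, so at least ceil(log_2(1982608315404440064116146708361898137544773690227268628106279599612729753600000000000000)) = 290 questions are needed.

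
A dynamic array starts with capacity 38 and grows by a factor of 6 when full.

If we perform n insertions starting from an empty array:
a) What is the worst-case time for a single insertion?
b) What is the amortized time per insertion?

(a) Worst-case single insertion: O(n) -- when the array is full at capacity c, the resize copies all c elements, and c can be Theta(n).
(b) Resizes happen at sizes 38, 228, 1368, ... Total copy cost for n insertions: 38 + 228 + ... = O(n) (geometric series with ratio 1/6). Amortized cost per insertion: O(n)/n = O(1).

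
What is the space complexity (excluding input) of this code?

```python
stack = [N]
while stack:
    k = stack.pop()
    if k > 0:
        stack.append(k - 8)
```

Space complexity: O(1).
Only a constant amount of auxiliary storage is used; nothing grows with n.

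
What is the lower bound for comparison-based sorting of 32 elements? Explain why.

A comparison-based sorting algorithm corresponds to a decision tree. With 32! possible permutations, the tree has 32! leaves. The height is at least log_2(32!) = Omega(n log n) by Stirling's approximation.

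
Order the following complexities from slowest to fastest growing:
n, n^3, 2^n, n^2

Ordered by growth rate: n < n^2 < n^3 < 2^n.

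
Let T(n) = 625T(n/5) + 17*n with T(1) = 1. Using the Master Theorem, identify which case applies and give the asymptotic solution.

a=625, b=5, f(n)=17*n.
log_5(625) = 4 > 1.
Since f(n) = O(n^1) is polynomially smaller than n^4, Case 1 applies.
T(n) = Theta(n^4).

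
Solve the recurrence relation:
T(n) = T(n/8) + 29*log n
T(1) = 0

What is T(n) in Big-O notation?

Each of the log_8(n) levels adds O(log n). T(n) = O(log^2 n).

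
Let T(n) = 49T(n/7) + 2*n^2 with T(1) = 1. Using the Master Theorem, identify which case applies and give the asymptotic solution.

a=49, b=7, f(n)=2*n^2.
log_7(49) = 2, so n^(log_b(a)) = n^2.
f(n) = Theta(n^2), so Case 2 applies.
T(n) = Theta(n^2 log n).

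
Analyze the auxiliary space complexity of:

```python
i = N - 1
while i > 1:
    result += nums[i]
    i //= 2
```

Space complexity: O(1).
Only a constant amount of auxiliary storage is used; nothing grows with n.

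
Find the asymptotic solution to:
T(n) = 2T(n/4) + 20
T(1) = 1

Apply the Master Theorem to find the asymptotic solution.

a=2, b=4, f(n)=20. log_4(2) = 0.5. Case 1 of Master Theorem: T(n) = O(n^0.5).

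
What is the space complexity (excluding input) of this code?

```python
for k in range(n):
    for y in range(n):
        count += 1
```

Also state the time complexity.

Space complexity: O(1).
Only a constant amount of auxiliary storage is used; nothing grows with n.
Time complexity: O(n^2).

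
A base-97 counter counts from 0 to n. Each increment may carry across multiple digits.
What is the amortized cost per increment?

Digit at position i changes every 97^i increments. Total digit changes over n increments: n * 97/(97-1) = O(n). Amortized: O(1).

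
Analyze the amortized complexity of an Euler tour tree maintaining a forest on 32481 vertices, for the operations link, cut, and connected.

An Euler tour tree stores each tree's Euler tour as a balanced BST keyed by tour position. On 32481 vertices: link concatenates two tours via O(1) splits/joins of size <= 2*32481 (O(log n)); cut splits the tour at the two occurrences of the edge (O(log n)); connected compares BST roots (O(log n) to find the root). All O(log n) amortized.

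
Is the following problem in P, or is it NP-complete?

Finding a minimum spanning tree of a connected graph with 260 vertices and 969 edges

This problem is in P: Kruskal's / Prim's algorithms run in polynomial time.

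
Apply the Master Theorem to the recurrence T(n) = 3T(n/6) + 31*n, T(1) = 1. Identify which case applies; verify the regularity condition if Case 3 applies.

a=3, b=6, f(n)=31*n.
log_6(3) = 0.6131 < 1.
f(n) = Omega(n^(0.6131+epsilon)) for some epsilon > 0, so Case 3 is the candidate.
Regularity: a*f(n/b) = 3*31*(n/6)^1 = (3/6)*31*n^1 <= c*f(n) with c = 3/6 < 1. Satisfied.
Case 3: T(n) = Theta(n).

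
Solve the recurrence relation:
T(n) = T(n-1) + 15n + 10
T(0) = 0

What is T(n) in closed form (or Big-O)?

Dominant term in sum is 15*sum(i, i=1..n) = 15*n*(n+1)/2 = O(n^2).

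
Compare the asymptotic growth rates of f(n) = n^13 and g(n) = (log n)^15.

f(n) = n^13 grows faster: any positive polynomial dominates any polylog.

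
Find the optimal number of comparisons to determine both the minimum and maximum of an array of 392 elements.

Naive approach: 782 comparisons (391 for max + 391 for min).
Optimal: Compare elements in pairs first (floor(n/2) = 196 comparisons), then find max among winners and min among losers (195 comparisons each).
Total: ceil(3n/2) - 2 = 586 comparisons. An adversary argument shows this is also a lower bound.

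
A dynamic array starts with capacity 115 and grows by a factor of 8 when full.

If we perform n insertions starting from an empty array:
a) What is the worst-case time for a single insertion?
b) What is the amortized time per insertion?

(a) Worst-case single insertion: O(n) -- when the array is full at capacity c, the resize copies all c elements, and c can be Theta(n).
(b) Resizes happen at sizes 115, 920, 7360, ... Total copy cost for n insertions: 115 + 920 + ... = O(n) (geometric series with ratio 1/8). Amortized cost per insertion: O(n)/n = O(1).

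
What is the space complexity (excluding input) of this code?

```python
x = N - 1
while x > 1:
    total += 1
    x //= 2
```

Space complexity: O(1).
Only a constant amount of auxiliary storage is used; nothing grows with n.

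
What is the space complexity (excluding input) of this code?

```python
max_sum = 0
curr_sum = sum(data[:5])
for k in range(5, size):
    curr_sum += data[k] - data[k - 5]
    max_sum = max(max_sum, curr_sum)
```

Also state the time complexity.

Space complexity: O(1).
Only a constant amount of auxiliary storage is used; nothing grows with n.
Time complexity: O(n).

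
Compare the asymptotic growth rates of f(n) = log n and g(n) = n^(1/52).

g(n) = n^(1/52) grows faster: any positive power of n dominates log n.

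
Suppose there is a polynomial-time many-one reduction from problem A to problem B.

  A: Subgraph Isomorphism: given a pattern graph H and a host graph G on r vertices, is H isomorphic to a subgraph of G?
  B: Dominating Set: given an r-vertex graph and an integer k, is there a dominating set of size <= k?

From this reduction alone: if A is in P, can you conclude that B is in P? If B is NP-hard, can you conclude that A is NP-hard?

A poly-time reduction A <=_p B transfers tractability DOWN (B easy => A easy) and hardness UP (A hard => B hard), not the reverse.
From A in P, the reduction alone does NOT give B in P: any problem in P trivially reduces to SAT, yet SAT is not known to be in P.
From B NP-hard, the reduction alone does NOT give A NP-hard: again, easy problems reduce to hard ones.
(Here in fact A is NP-complete and B is NP-complete.)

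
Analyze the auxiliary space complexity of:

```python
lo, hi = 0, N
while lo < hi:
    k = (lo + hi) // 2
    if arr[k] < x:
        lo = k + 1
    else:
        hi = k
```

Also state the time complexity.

Space complexity: O(1).
Only a constant amount of auxiliary storage is used; nothing grows with n.
Time complexity: O(log n).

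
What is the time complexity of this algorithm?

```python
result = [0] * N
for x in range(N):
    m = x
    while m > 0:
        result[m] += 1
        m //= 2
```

Time complexity: O(n log n).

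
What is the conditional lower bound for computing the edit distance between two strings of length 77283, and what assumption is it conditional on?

Under SETH (the Strong Exponential Time Hypothesis), edit distance on length-77283 strings cannot be computed in O(n^(2-epsilon)) time for any epsilon > 0 (Backurs-Indyk). The reduction is from CNF-SAT via the orthogonal vectors problem.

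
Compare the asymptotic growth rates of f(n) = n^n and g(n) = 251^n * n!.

g(n) = 251^n * n! grows faster: by Stirling n! ~ sqrt(2 pi n)(n/e)^n, so 251^n n! / n^n ~ (251/e)^n sqrt(2 pi n) -> infinity since 251/e > 1.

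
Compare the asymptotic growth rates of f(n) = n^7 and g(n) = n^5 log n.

f(n) = n^7 grows faster: n^7 / (n^5 log n) = n^2/log n -> infinity.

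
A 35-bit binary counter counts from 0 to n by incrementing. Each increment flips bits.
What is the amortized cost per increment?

Bit i flips every 2^i increments. Total flips over n increments: sum_{i=0}^{35} n/2^i < 2n. Amortized cost: 2n/n = O(1).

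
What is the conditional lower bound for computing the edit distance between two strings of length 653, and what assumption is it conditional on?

Under SETH (the Strong Exponential Time Hypothesis), edit distance on length-653 strings cannot be computed in O(n^(2-epsilon)) time for any epsilon > 0 (Backurs-Indyk). The reduction is from CNF-SAT via the orthogonal vectors problem.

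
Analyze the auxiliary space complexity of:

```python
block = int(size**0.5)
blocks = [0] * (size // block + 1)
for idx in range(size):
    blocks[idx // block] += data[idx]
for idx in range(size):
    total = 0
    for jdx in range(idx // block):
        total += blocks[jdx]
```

Space complexity: O(sqrt(n)).
Storage scales with sqrt(n).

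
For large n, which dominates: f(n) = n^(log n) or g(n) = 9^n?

g(n) = 9^n grows faster: take logs: log(n^(log n)) = (log n)^2, log(9^n) = n log 9; n dominates (log n)^2.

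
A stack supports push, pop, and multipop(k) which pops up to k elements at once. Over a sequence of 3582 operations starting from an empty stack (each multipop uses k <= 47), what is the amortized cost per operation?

Each element is pushed exactly once and popped at most once (whether by pop or as part of a multipop). So the total number of individual pops over the whole sequence is at most the number of pushes, which is at most 3582. Total work <= 2 * 3582, hence O(1) amortized per operation.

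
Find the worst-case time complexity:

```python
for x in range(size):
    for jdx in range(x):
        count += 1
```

Time complexity: O(n^2).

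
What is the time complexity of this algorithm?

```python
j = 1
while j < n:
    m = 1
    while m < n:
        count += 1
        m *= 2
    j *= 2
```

Time complexity: O(log^2 n).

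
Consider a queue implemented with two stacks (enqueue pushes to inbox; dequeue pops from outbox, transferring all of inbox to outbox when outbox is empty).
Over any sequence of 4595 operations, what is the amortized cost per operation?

Each element is pushed to inbox once, popped once, pushed to outbox once, and popped once: 4 unit operations over its lifetime. Over 4595 operations the total work is O(4595). Amortized O(1) per enqueue/dequeue.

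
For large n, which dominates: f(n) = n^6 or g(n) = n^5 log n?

f(n) = n^6 grows faster: n^6 / (n^5 log n) = n/log n -> infinity.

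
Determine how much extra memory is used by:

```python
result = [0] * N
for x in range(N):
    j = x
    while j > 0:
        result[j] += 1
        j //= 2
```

Space complexity: O(n).
Auxiliary storage grows linearly with the input size n in the worst case.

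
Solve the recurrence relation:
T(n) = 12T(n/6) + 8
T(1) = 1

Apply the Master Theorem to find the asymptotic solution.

a=12, b=6, f(n)=8. log_6(12) = 1.387. Case 1 of Master Theorem: T(n) = O(n^1.387).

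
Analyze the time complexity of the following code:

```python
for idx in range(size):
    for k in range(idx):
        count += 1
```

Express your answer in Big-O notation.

Time complexity: O(n^2).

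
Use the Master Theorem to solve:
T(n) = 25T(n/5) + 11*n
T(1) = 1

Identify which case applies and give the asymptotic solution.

a=25, b=5, f(n)=11*n.
log_5(25) = 2 > 1.
Since f(n) = O(n^1) is polynomially smaller than n^2, Case 1 applies.
T(n) = Theta(n^2).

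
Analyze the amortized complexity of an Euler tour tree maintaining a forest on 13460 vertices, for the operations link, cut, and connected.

An Euler tour tree stores each tree's Euler tour as a balanced BST keyed by tour position. On 13460 vertices: link concatenates two tours via O(1) splits/joins of size <= 2*13460 (O(log n)); cut splits the tour at the two occurrences of the edge (O(log n)); connected compares BST roots (O(log n) to find the root). All O(log n) amortized.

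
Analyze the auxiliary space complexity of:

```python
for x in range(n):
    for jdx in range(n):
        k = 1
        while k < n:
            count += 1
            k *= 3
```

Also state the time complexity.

Space complexity: O(1).
Only a constant amount of auxiliary storage is used; nothing grows with n.
Time complexity: O(n^2 log n).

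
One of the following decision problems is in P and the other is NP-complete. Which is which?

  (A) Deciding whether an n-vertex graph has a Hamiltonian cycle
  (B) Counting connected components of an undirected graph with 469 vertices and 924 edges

(A) is NP-complete: one of Karp's 21 NP-complete problems.
(B) is P: BFS/DFS visits each vertex and edge once: O(V+E).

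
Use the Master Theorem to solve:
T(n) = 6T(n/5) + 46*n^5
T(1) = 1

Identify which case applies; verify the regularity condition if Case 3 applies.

a=6, b=5, f(n)=46*n^5.
log_5(6) = 1.113 < 5.
f(n) = Omega(n^(1.113+epsilon)) for some epsilon > 0, so Case 3 is the candidate.
Regularity: a*f(n/b) = 6*46*(n/5)^5 = (6/3125)*46*n^5 <= c*f(n) with c = 6/3125 < 1. Satisfied.
Case 3: T(n) = Theta(n^5).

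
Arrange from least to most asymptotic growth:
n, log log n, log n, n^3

Ordered by growth rate: log log n < log n < n < n^3.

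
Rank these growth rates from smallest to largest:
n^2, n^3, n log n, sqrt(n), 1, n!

Ordered by growth rate: 1 < sqrt(n) < n log n < n^2 < n^3 < n!.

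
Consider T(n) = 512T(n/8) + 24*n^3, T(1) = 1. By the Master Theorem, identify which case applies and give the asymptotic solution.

a=512, b=8, f(n)=24*n^3.
log_8(512) = 3, so n^(log_b(a)) = n^3.
f(n) = Theta(n^3), so Case 2 applies.
T(n) = Theta(n^3 log n).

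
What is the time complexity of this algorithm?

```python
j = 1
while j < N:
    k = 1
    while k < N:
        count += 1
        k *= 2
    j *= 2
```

Time complexity: O(log^2 n).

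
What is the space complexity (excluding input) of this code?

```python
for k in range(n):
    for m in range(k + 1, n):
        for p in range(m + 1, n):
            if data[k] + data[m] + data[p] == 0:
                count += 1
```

Space complexity: O(1).
Only a constant amount of auxiliary storage is used; nothing grows with n.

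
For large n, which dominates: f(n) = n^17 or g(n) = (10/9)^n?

g(n) = (10/9)^n grows faster: (10/9)^n is exponential with base 10/9 > 1, dominating every polynomial.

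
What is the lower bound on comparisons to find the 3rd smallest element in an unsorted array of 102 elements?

Finding the 3rd smallest of 102 elements requires Omega(n) comparisons. Every element must participate in at least one comparison; otherwise it could be the 3rd smallest.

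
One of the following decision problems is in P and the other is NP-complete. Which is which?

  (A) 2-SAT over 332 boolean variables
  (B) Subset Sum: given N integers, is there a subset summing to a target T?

(A) is P: 2-SAT is solvable in linear time via implication-graph SCCs.
(B) is NP-complete: one of Karp's 21 NP-complete problems.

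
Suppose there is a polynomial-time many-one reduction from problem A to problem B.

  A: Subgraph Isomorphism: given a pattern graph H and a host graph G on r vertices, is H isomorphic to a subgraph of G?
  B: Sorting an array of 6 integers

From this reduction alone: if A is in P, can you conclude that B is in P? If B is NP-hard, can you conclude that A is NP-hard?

A poly-time reduction A <=_p B transfers tractability DOWN (B easy => A easy) and hardness UP (A hard => B hard), not the reverse.
From A in P, the reduction alone does NOT give B in P: any problem in P trivially reduces to SAT, yet SAT is not known to be in P.
From B NP-hard, the reduction alone does NOT give A NP-hard: again, easy problems reduce to hard ones.
(Here in fact A is NP-complete and B is in P, so no such reduction is known -- its existence would imply P = NP; the analysis concerns only what the assumed reduction would or would not let you conclude.)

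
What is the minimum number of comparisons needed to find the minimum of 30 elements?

Finding the minimum requires 29 comparisons, identical reasoning to finding the maximum. Each comparison eliminates one candidate.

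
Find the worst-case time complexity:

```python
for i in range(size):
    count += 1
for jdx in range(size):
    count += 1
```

Time complexity: O(n).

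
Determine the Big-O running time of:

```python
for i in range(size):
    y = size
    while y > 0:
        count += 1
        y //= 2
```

Time complexity: O(n log n).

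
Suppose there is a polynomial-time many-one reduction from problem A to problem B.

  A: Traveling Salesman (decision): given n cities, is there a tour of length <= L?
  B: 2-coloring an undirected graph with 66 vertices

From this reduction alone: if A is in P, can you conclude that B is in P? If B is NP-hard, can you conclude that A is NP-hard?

A poly-time reduction A <=_p B transfers tractability DOWN (B easy => A easy) and hardness UP (A hard => B hard), not the reverse.
From A in P, the reduction alone does NOT give B in P: any problem in P trivially reduces to SAT, yet SAT is not known to be in P.
From B NP-hard, the reduction alone does NOT give A NP-hard: again, easy problems reduce to hard ones.
(Here in fact A is NP-complete and B is in P, so no such reduction is known -- its existence would imply P = NP; the analysis concerns only what the assumed reduction would or would not let you conclude.)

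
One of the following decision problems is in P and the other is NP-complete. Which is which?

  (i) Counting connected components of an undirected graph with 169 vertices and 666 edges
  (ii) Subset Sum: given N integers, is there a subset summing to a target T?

(i) is P: BFS/DFS visits each vertex and edge once: O(V+E).
(ii) is NP-complete: one of Karp's 21 NP-complete problems.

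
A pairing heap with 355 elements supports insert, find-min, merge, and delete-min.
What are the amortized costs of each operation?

Pairing heaps are self-adjusting heap-ordered trees. Insert and merge link two roots: O(1). Find-min reads the root: O(1). Delete-min removes the root, then pairs children in two passes; amortized cost is O(log 355) = O(log n).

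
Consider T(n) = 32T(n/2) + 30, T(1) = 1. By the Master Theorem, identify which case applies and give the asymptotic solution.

a=32, b=2, f(n)=30.
log_2(32) = 5 > 0.
Since f(n) = O(n^0) is polynomially smaller than n^5, Case 1 applies.
T(n) = Theta(n^5).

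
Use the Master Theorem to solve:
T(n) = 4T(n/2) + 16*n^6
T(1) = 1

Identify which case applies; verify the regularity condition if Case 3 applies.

a=4, b=2, f(n)=16*n^6.
log_2(4) = 2 < 6.
f(n) = Omega(n^(2+epsilon)) for some epsilon > 0, so Case 3 is the candidate.
Regularity: a*f(n/b) = 4*16*(n/2)^6 = (4/64)*16*n^6 <= c*f(n) with c = 4/64 < 1. Satisfied.
Case 3: T(n) = Theta(n^6).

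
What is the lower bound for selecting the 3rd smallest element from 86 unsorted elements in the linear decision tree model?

Selecting the 3rd smallest of 86 elements requires Omega(n) comparisons. Every element must be compared at least once. The BFPRT algorithm achieves O(n), making this tight.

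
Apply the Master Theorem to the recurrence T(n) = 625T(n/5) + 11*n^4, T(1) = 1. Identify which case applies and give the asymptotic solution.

a=625, b=5, f(n)=11*n^4.
log_5(625) = 4, so n^(log_b(a)) = n^4.
f(n) = Theta(n^4), so Case 2 applies.
T(n) = Theta(n^4 log n).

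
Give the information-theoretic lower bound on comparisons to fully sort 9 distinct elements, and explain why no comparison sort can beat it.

A comparison sort is a binary decision tree whose leaves are the 9! = 362880 possible output permutations. A binary tree with L leaves has height >= ceil(log_2(L)). So any comparison sort needs >= ceil(log_2(9!)) = 19 comparisons in the worst case.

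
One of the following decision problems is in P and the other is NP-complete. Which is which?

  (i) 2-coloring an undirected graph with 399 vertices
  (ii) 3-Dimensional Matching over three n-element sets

(i) is P: 2-coloring is bipartiteness testing via BFS, O(V+E).
(ii) is NP-complete: one of Karp's 21 NP-complete problems.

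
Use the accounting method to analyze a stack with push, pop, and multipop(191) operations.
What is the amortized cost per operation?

Assign 2 credits per push (1 for the push, 1 saved for a future pop). Each pop or element popped by multipop(191) uses 1 saved credit. Total credits never go negative, so amortized cost is O(1).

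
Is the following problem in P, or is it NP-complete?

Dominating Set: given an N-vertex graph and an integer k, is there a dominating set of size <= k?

This problem is NP-complete: reduces from Set Cover (with k part of the input).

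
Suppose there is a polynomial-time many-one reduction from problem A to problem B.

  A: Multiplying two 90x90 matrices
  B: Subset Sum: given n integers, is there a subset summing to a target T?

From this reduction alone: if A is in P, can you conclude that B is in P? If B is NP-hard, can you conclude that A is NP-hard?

A poly-time reduction A <=_p B transfers tractability DOWN (B easy => A easy) and hardness UP (A hard => B hard), not the reverse.
From A in P, the reduction alone does NOT give B in P: any problem in P trivially reduces to SAT, yet SAT is not known to be in P.
From B NP-hard, the reduction alone does NOT give A NP-hard: again, easy problems reduce to hard ones.
(Here in fact A is P and B is NP-complete.)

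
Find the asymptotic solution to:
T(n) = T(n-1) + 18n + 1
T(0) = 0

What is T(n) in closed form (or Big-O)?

Dominant term in sum is 18*sum(i, i=1..n) = 18*n*(n+1)/2 = O(n^2).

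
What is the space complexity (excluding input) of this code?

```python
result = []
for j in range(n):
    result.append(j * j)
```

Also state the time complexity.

Space complexity: O(n).
Auxiliary storage grows linearly with the input size n in the worst case.
Time complexity: O(n).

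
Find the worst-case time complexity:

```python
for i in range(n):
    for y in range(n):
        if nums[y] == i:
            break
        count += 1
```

Time complexity: O(n^2).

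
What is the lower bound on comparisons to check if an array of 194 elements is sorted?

To verify 194 elements are sorted, we must compare each consecutive pair. Skipping any pair allows an adversary to swap them. Therefore 193 comparisons are necessary and sufficient.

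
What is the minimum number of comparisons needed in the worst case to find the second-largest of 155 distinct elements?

Lower bound: finding the max needs 155-1 comparisons. By the adversary weight-doubling argument, the max must personally win >= ceil(log_2(155)) = 8 comparisons; the 2nd-largest is among those 8 losers, needing 8-1 more comparisons. Total >= 155-1 + 8-1 = 161. A balanced knockout tournament achieves this.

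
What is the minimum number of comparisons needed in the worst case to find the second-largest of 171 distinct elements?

Lower bound: finding the max needs 171-1 comparisons. By the adversary weight-doubling argument, the max must personally win >= ceil(log_2(171)) = 8 comparisons; the 2nd-largest is among those 8 losers, needing 8-1 more comparisons. Total >= 171-1 + 8-1 = 177. A balanced knockout tournament achieves this.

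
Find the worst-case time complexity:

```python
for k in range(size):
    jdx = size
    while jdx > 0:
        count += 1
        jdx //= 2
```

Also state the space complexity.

Time complexity: O(n log n).
Space complexity: O(1).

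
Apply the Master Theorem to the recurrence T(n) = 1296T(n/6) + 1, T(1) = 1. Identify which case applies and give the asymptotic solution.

a=1296, b=6, f(n)=1.
log_6(1296) = 4 > 0.
Since f(n) = O(n^0) is polynomially smaller than n^4, Case 1 applies.
T(n) = Theta(n^4).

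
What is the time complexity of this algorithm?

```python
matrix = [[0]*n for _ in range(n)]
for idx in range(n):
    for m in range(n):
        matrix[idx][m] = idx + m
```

Time complexity: O(n^2).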